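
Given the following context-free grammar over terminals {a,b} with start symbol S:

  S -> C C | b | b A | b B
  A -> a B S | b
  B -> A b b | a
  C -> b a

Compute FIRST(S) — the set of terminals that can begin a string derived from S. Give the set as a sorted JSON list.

FIRST sets, iterate to fixpoint:
pass 1:
  A via A→a B S: +{a}
  A via A→b: +{b}
  B via B→A b b: +{a,b}
  C via C→b a: +{b}
  S via S→C C: +{b}
  S: {b}  A: {a,b}  B: {a,b}  C: {b}
pass 2: (stable)
  S: {b}  A: {a,b}  B: {a,b}  C: {b}

FIRST(S) = ["b"]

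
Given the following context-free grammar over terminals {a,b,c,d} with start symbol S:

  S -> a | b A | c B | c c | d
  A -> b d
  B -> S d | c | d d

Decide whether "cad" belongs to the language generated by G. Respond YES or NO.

Convert to CNF:
  S -> T0 A | T2 B | T2 T2 | a | d
  A -> T0 T1
  B -> S T1 | T1 T1 | c
  T0 -> b
  T1 -> d
  T2 -> c

CYK table (by increasing span):
  cell(0,0) c: {B,T2}  orig:{B}
  cell(1,1) a: {S}
  cell(2,2) d: {S,T1}  orig:{S}
  cell(0,1) ca: ∅
  cell(1,2) ad: {B}
  cell(0,2) cad: {S}

S ∈ T[0,2] ⇒ YES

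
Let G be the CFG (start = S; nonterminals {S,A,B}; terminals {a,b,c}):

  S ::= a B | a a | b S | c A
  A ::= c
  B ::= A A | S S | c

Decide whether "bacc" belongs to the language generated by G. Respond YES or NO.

CNF form of G:
  S -> T0 B | T0 T0 | T1 S | T2 A
  A -> c
  B -> A A | S S | c
  T0 -> a
  T1 -> b
  T2 -> c

CYK fill:
  cell(0,0) b: {T1}  orig:{}
  cell(1,1) a: {T0}  orig:{}
  cell(2,2) c: {A,B,T2}  orig:{A,B}
  cell(3,3) c: {A,B,T2}  orig:{A,B}
  cell(0,1) ba: ∅
  cell(1,2) ac: {S}
  cell(2,3) cc: {B,S}
  cell(0,2) bac: {S}
  cell(1,3) acc: {S}
  cell(0,3) bacc: {S}

S ∈ T[0,3] ⇒ YES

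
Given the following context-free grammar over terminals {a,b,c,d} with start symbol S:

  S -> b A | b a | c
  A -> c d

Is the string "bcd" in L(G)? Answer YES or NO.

CNF form of G:
  S -> T2 A | T2 T3 | c
  A -> T0 T1
  T0 -> c
  T1 -> d
  T2 -> b
  T3 -> a

CYK table (by increasing span):
  [0..0]={T2}  "b"  orig:{}
  [1..1]={S,T0}  "c"  orig:{S}
  [2..2]={T1}  "d"  orig:{}
  [0..1]=∅  "bc"
  [1..2]={A}  "cd"
  [0..2]={S}  "bcd"

S ∈ T[0,2] ⇒ YES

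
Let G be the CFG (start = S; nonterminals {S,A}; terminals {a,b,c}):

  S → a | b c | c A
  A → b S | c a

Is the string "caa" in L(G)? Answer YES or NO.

CNF form of G:
  S -> T0 T1 | T1 A | a
  A -> T0 S | T1 T2
  T0 -> b
  T1 -> c
  T2 -> a

CYK fill:
  cell(0,0) c: {T1}  orig:{}
  cell(1,1) a: {S,T2}  orig:{S}
  cell(2,2) a: {S,T2}  orig:{S}
  cell(0,1) ca: {A}
  cell(1,2) aa: ∅
  cell(0,2) caa: ∅

S ∉ T[0,2] ⇒ NO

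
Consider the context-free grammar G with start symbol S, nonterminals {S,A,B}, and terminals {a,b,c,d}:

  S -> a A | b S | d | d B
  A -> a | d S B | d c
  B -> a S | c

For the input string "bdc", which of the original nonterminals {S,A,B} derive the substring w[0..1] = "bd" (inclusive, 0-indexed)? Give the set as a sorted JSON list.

CNF form of G:
  S -> T0 B | T2 A | T3 S | d
  A -> T0 T1 | T0 X4 | a
  B -> T2 S | c
  T0 -> d
  T1 -> c
  T2 -> a
  T3 -> b
  X4 -> S B

CYK table (by increasing span), restricted to cells inside w[0..1]:
  cell(0,0) b: {T3}  orig:{}
  cell(1,1) d: {S,T0}  orig:{S}
  cell(0,1) bd: {S}

Original NTs in T[0,1] deriving "bd": ["S"]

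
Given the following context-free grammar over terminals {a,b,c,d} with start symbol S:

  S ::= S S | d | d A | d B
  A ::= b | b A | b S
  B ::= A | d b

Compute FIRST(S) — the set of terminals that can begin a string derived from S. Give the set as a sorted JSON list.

FIRST sets, iterate to fixpoint:
[1]
  A via A→b: +{b}
  B via B→A: +{b}
  B via B→d b: +{d}
  S via S→d: +{d}
  FIRST[S]={d}  FIRST[A]={b}  FIRST[B]={b,d}
[2] done
  FIRST[S]={d}  FIRST[A]={b}  FIRST[B]={b,d}

FIRST(S) = ["d"]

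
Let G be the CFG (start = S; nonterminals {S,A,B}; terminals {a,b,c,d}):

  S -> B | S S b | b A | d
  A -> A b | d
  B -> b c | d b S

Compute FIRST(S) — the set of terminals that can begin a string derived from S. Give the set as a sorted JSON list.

FIRST sets, iterate to fixpoint:
iter 1:
  A via A→d: +{d}
  B via B→b c: +{b}
  B via B→d b S: +{d}
  S via S→B: +{b,d}
  FIRST(S)={b,d}  FIRST(A)={d}  FIRST(B)={b,d}
iter 2: done
  FIRST(S)={b,d}  FIRST(A)={d}  FIRST(B)={b,d}

FIRST(S) = ["b", "d"]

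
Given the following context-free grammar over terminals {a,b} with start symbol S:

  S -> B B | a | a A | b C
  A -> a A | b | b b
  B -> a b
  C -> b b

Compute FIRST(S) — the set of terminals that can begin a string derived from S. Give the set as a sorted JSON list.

Compute FIRST by fixpoint:
round 1:
  A via A→a A: +{a}
  A via A→b: +{b}
  B via B→a b: +{a}
  C via C→b b: +{b}
  S via S→B B: +{a}
  S via S→b C: +{b}
  FIRST[S]={a,b}  FIRST[A]={a,b}  FIRST[B]={a}  FIRST[C]={b}
round 2: (stable)
  FIRST[S]={a,b}  FIRST[A]={a,b}  FIRST[B]={a}  FIRST[C]={b}

FIRST(S) = ["a", "b"]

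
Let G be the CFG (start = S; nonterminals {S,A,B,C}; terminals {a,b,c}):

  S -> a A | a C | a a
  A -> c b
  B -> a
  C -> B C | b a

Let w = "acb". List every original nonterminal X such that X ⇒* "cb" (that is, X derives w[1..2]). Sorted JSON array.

Convert to CNF:
  S -> T2 A | T2 C | T2 T2
  A -> T0 T1
  B -> a
  C -> B C | T1 T2
  T0 -> c
  T1 -> b
  T2 -> a

Fill CYK table bottom-up (cells [i..j] with 1 ≤ i ≤ j ≤ 2 only):
  T[1,1] 'c' = {T0}  orig:{}
  T[2,2] 'b' = {T1}  orig:{}
  T[1,2] 'cb' = {A}

Original NTs in T[1,2] deriving "cb": ["A"]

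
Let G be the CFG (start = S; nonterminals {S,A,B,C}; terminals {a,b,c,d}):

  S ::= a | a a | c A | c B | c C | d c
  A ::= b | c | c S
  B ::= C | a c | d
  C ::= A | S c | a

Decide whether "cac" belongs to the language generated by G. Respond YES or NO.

Convert to CNF:
  S -> T0 A | T0 B | T0 C | T1 T1 | T2 T0 | a
  A -> T0 S | b | c
  B -> S T0 | T0 S | T1 T0 | a | b | c | d
  C -> S T0 | T0 S | a | b | c
  T0 -> c
  T1 -> a
  T2 -> d

CYK table (by increasing span):
  cell(0,0) c: {A,B,C,T0}  orig:{A,B,C}
  cell(1,1) a: {B,C,S,T1}  orig:{B,C,S}
  cell(2,2) c: {A,B,C,T0}  orig:{A,B,C}
  cell(0,1) ca: {A,B,C,S}
  cell(1,2) ac: {B,C}
  cell(0,2) cac: {B,C,S}

S ∈ T[0,2] ⇒ YES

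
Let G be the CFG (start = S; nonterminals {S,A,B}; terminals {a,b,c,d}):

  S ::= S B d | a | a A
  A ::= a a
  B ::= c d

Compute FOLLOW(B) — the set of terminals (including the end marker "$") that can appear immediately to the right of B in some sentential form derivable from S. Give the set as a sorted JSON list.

FIRST iteration:
[1]
  A via A→a a: +{a}
  B via B→c d: +{c}
  S via S→a: +{a}
  FIRST(S)={a}  FIRST(A)={a}  FIRST(B)={c}
[2] done
  FIRST(S)={a}  FIRST(A)={a}  FIRST(B)={c}

Compute FOLLOW by fixpoint:
initialize: $ ∈ FOLLOW(S)
[1]
  S→S B d: FOLLOW(S) ⊇ FIRST(B) = {c}; new: +{c}
  S→S B d: FOLLOW(B) ⊇ FIRST(d) = {d}; new: +{d}
  S→a A: FOLLOW(A) ⊇ FOLLOW(S) ⊇ {$,c}; new: +{$,c}
  FOLLOW[S]={$,c}  FOLLOW[A]={$,c}  FOLLOW[B]={d}
[2] — fixpoint
  FOLLOW[S]={$,c}  FOLLOW[A]={$,c}  FOLLOW[B]={d}

FOLLOW(B) = ["d"]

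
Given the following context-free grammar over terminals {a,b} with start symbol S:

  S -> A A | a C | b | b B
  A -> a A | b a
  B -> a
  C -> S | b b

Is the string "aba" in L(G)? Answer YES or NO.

CNF form of G:
  S -> A A | T0 C | T1 B | b
  A -> T0 A | T1 T0
  B -> a
  C -> A A | T0 C | T1 B | T1 T1 | b
  T0 -> a
  T1 -> b

Fill CYK table bottom-up:
  cell(0,0) a: {B,T0}  orig:{B}
  cell(1,1) b: {C,S,T1}  orig:{C,S}
  cell(2,2) a: {B,T0}  orig:{B}
  cell(0,1) ab: {C,S}
  cell(1,2) ba: {A,C,S}
  cell(0,2) aba: {A,C,S}

S ∈ T[0,2] ⇒ YES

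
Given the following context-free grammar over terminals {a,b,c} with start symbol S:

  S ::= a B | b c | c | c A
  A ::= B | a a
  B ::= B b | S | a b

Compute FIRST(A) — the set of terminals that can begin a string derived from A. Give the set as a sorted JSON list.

FIRST sets, iterate to fixpoint:
round 1:
  A via A→a a: +{a}
  B via B→a b: +{a}
  S via S→a B: +{a}
  S via S→b c: +{b}
  S via S→c: +{c}
  FIRST(S)={a,b,c}  FIRST(A)={a}  FIRST(B)={a}
round 2:
  B via B→S: +{b,c}
  FIRST(S)={a,b,c}  FIRST(A)={a}  FIRST(B)={a,b,c}
round 3:
  A via A→B: +{b,c}
  FIRST(S)={a,b,c}  FIRST(A)={a,b,c}  FIRST(B)={a,b,c}
round 4: (stable)
  FIRST(S)={a,b,c}  FIRST(A)={a,b,c}  FIRST(B)={a,b,c}

FIRST(A) = ["a", "b", "c"]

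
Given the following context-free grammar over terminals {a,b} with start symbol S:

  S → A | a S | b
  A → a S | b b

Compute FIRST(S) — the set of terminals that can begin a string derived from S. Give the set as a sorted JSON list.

Compute FIRST by fixpoint:
[1]
  A via A→a S: +{a}
  A via A→b b: +{b}
  S via S→A: +{a,b}
  FIRST[S]={a,b}  FIRST[A]={a,b}
[2] (no change)
  FIRST[S]={a,b}  FIRST[A]={a,b}

FIRST(S) = ["a", "b"]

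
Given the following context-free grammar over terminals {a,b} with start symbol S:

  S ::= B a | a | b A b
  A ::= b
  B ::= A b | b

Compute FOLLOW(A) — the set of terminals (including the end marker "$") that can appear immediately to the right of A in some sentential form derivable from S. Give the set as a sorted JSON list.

FIRST sets, iterate to fixpoint:
round 1:
  A via A→b: +{b}
  B via B→A b: +{b}
  S via S→B a: +{b}
  S via S→a: +{a}
  FIRST[S]={a,b}  FIRST[A]={b}  FIRST[B]={b}
round 2: — fixpoint
  FIRST[S]={a,b}  FIRST[A]={b}  FIRST[B]={b}

Compute FOLLOW by fixpoint:
seed FOLLOW(S) with $
round 1:
  B→A b: FOLLOW(A) ⊇ FIRST(b) = {b}; new: +{b}
  S→B a: FOLLOW(B) ⊇ FIRST(a) = {a}; new: +{a}
  S: {$}  A: {b}  B: {a}
round 2: (stable)
  S: {$}  A: {b}  B: {a}

FOLLOW(A) = ["b"]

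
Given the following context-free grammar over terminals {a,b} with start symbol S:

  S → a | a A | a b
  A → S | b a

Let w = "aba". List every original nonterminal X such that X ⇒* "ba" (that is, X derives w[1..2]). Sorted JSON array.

CNF form of G:
  S -> T0 A | T0 T1 | a
  A -> T0 A | T0 T1 | T1 T0 | a
  T0 -> a
  T1 -> b

Fill CYK table bottom-up, restricted to cells inside w[1..2]:
  [1..1]={T1}  "b"  orig:{}
  [2..2]={A,S,T0}  "a"  orig:{A,S}
  [1..2]={A}  "ba"

Original NTs in T[1,2] deriving "ba": ["A"]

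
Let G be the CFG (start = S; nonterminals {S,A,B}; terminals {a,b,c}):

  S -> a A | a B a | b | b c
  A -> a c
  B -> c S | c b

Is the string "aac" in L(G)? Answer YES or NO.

CNF form of G:
  S -> T0 A | T0 X3 | T2 T1 | b
  A -> T0 T1
  B -> T1 S | T1 T2
  T0 -> a
  T1 -> c
  T2 -> b
  X3 -> B T0

CYK table (by increasing span):
  cell(0,0) a: {T0}  orig:{}
  cell(1,1) a: {T0}  orig:{}
  cell(2,2) c: {T1}  orig:{}
  cell(0,1) aa: ∅
  cell(1,2) ac: {A}
  cell(0,2) aac: {S}

S ∈ T[0,2] ⇒ YES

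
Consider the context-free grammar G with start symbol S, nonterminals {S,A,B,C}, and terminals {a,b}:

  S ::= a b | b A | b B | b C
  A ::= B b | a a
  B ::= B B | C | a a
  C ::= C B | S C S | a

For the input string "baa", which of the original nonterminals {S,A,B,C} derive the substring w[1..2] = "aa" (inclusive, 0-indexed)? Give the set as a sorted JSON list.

CNF form of G:
  S -> T0 A | T0 B | T0 C | T1 T0
  A -> B T0 | T1 T1
  B -> B B | C B | S X2 | T1 T1 | a
  C -> C B | S X3 | a
  T0 -> b
  T1 -> a
  X2 -> C S
  X3 -> C S

CYK fill (cells [i..j] with 1 ≤ i ≤ j ≤ 2 only):
  [1..1]={B,C,T1}  "a"  orig:{B,C}
  [2..2]={B,C,T1}  "a"  orig:{B,C}
  [1..2]={A,B,C}  "aa"

Original NTs in T[1,2] deriving "aa": ["A", "B", "C"]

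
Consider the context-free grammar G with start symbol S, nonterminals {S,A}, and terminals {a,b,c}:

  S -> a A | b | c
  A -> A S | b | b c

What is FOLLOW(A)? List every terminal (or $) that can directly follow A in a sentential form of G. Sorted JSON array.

FIRST sets, iterate to fixpoint:
iter 1:
  A via A→b: +{b}
  S via S→a A: +{a}
  S via S→b: +{b}
  S via S→c: +{c}
  S: {a,b,c}  A: {b}
iter 2: (stable)
  S: {a,b,c}  A: {b}

FOLLOW iteration:
FOLLOW(S) := {$}
round 1:
  A→A S: FOLLOW(A) ⊇ FIRST(S) = {a,b,c}; new: +{a,b,c}
  A→A S: FOLLOW(S) ⊇ FOLLOW(A) ⊇ {a,b,c}; new: +{a,b,c}
  S→a A: FOLLOW(A) ⊇ FOLLOW(S) ⊇ {$,a,b,c}; new: +{$}
  FOLLOW[S]={$,a,b,c}  FOLLOW[A]={$,a,b,c}
round 2: done
  FOLLOW[S]={$,a,b,c}  FOLLOW[A]={$,a,b,c}

FOLLOW(A) = ["$", "a", "b", "c"]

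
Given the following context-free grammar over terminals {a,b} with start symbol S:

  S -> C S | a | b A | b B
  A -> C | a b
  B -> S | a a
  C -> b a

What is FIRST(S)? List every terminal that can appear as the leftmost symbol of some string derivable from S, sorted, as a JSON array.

Compute FIRST by fixpoint:
round 1:
  A via A→a b: +{a}
  B via B→a a: +{a}
  C via C→b a: +{b}
  S via S→C S: +{b}
  S via S→a: +{a}
  FIRST[S]={a,b}  FIRST[A]={a}  FIRST[B]={a}  FIRST[C]={b}
round 2:
  A via A→C: +{b}
  B via B→S: +{b}
  FIRST[S]={a,b}  FIRST[A]={a,b}  FIRST[B]={a,b}  FIRST[C]={b}
round 3: — fixpoint
  FIRST[S]={a,b}  FIRST[A]={a,b}  FIRST[B]={a,b}  FIRST[C]={b}

FIRST(S) = ["a", "b"]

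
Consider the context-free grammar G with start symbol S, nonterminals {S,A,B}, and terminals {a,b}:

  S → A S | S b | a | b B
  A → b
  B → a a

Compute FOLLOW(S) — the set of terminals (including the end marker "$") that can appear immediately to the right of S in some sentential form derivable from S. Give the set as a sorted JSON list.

Compute FIRST by fixpoint:
round 1:
  A via A→b: +{b}
  B via B→a a: +{a}
  S via S→A S: +{b}
  S via S→a: +{a}
  S: {a,b}  A: {b}  B: {a}
round 2: (no change)
  S: {a,b}  A: {b}  B: {a}

FOLLOW iteration:
seed FOLLOW(S) with $
iter 1:
  S→A S: FOLLOW(A) ⊇ FIRST(S) = {a,b}; new: +{a,b}
  S→S b: FOLLOW(S) ⊇ FIRST(b) = {b}; new: +{b}
  S→b B: FOLLOW(B) ⊇ FOLLOW(S) ⊇ {$,b}; new: +{$,b}
  FOLLOW[S]={$,b}  FOLLOW[A]={a,b}  FOLLOW[B]={$,b}
iter 2: (stable)
  FOLLOW[S]={$,b}  FOLLOW[A]={a,b}  FOLLOW[B]={$,b}

FOLLOW(S) = ["$", "b"]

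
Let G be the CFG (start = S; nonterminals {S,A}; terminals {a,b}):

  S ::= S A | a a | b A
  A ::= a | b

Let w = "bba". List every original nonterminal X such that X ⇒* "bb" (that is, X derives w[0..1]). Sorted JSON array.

CNF form of G:
  S -> S A | T0 T0 | T1 A
  A -> a | b
  T0 -> a
  T1 -> b

Fill CYK table bottom-up, restricted to cells inside w[0..1]:
  cell(0,0) b: {A,T1}  orig:{A}
  cell(1,1) b: {A,T1}  orig:{A}
  cell(0,1) bb: {S}

Original NTs in T[0,1] deriving "bb": ["S"]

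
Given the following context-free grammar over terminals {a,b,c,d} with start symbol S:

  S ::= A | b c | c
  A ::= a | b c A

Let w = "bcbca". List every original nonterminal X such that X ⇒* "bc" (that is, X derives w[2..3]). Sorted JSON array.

CNF form of G:
  S -> T0 T1 | T0 X3 | a | c
  A -> T0 X2 | a
  T0 -> b
  T1 -> c
  X2 -> T1 A
  X3 -> T1 A

Fill CYK table bottom-up, restricted to cells inside w[2..3]:
  cell(2,2) b: {T0}  orig:{}
  cell(3,3) c: {S,T1}  orig:{S}
  cell(2,3) bc: {S}

Original NTs in T[2,3] deriving "bc": ["S"]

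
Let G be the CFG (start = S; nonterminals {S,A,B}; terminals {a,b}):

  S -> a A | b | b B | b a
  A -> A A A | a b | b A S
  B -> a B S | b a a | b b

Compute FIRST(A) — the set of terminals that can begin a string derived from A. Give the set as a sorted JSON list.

FIRST sets, iterate to fixpoint:
round 1:
  A via A→a b: +{a}
  A via A→b A S: +{b}
  B via B→a B S: +{a}
  B via B→b a a: +{b}
  S via S→a A: +{a}
  S via S→b: +{b}
  FIRST[S]={a,b}  FIRST[A]={a,b}  FIRST[B]={a,b}
round 2: — fixpoint
  FIRST[S]={a,b}  FIRST[A]={a,b}  FIRST[B]={a,b}

FIRST(A) = ["a", "b"]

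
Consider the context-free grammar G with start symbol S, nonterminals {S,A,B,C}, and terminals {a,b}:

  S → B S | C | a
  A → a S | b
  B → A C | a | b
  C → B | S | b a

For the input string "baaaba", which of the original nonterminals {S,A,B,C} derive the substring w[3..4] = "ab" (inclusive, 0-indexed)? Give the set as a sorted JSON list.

Convert to CNF:
  S -> A C | B S | T1 T0 | a | b
  A -> T0 S | b
  B -> A C | a | b
  C -> A C | B S | T1 T0 | a | b
  T0 -> a
  T1 -> b

Fill CYK table bottom-up — only the sub-triangle for w[3..4]:
  T[3,3] 'a' = {B,C,S,T0}  orig:{B,C,S}
  T[4,4] 'b' = {A,B,C,S,T1}  orig:{A,B,C,S}
  T[3,4] 'ab' = {A,C,S}

Original NTs in T[3,4] deriving "ab": ["A", "C", "S"]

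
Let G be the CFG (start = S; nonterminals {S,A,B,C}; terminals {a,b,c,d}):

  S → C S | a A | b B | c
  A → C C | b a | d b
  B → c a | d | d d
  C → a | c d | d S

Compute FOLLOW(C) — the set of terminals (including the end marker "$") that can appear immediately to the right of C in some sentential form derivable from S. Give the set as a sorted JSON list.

Compute FIRST by fixpoint:
round 1:
  A via A→b a: +{b}
  A via A→d b: +{d}
  B via B→c a: +{c}
  B via B→d: +{d}
  C via C→a: +{a}
  C via C→c d: +{c}
  C via C→d S: +{d}
  S via S→C S: +{a,c,d}
  S via S→b B: +{b}
  S: {a,b,c,d}  A: {b,d}  B: {c,d}  C: {a,c,d}
round 2:
  A via A→C C: +{a,c}
  S: {a,b,c,d}  A: {a,b,c,d}  B: {c,d}  C: {a,c,d}
round 3: done
  S: {a,b,c,d}  A: {a,b,c,d}  B: {c,d}  C: {a,c,d}

Compute FOLLOW by fixpoint:
seed FOLLOW(S) with $
[1]
  A→C C: FOLLOW(C) ⊇ FIRST(C) = {a,c,d}; new: +{a,c,d}
  C→d S: FOLLOW(S) ⊇ FOLLOW(C) ⊇ {a,c,d}; new: +{a,c,d}
  S→C S: FOLLOW(C) ⊇ FIRST(S) = {a,b,c,d}; new: +{b}
  S→a A: FOLLOW(A) ⊇ FOLLOW(S) ⊇ {$,a,c,d}; new: +{$,a,c,d}
  S→b B: FOLLOW(B) ⊇ FOLLOW(S) ⊇ {$,a,c,d}; new: +{$,a,c,d}
  S: {$,a,c,d}  A: {$,a,c,d}  B: {$,a,c,d}  C: {a,b,c,d}
[2]
  A→C C: FOLLOW(C) ⊇ FOLLOW(A) ⊇ {$,a,c,d}; new: +{$}
  C→d S: FOLLOW(S) ⊇ FOLLOW(C) ⊇ {$,a,b,c,d}; new: +{b}
  S→a A: FOLLOW(A) ⊇ FOLLOW(S) ⊇ {$,a,b,c,d}; new: +{b}
  S→b B: FOLLOW(B) ⊇ FOLLOW(S) ⊇ {$,a,b,c,d}; new: +{b}
  S: {$,a,b,c,d}  A: {$,a,b,c,d}  B: {$,a,b,c,d}  C: {$,a,b,c,d}
[3] (no change)
  S: {$,a,b,c,d}  A: {$,a,b,c,d}  B: {$,a,b,c,d}  C: {$,a,b,c,d}

FOLLOW(C) = ["$", "a", "b", "c", "d"]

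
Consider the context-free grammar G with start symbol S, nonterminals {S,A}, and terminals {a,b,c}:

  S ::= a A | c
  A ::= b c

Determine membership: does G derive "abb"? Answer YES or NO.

Convert to CNF:
  S -> T2 A | c
  A -> T0 T1
  T0 -> b
  T1 -> c
  T2 -> a

CYK fill:
  cell(0,0) a: {T2}  orig:{}
  cell(1,1) b: {T0}  orig:{}
  cell(2,2) b: {T0}  orig:{}
  cell(0,1) ab: ∅
  cell(1,2) bb: ∅
  cell(0,2) abb: ∅

S ∉ T[0,2] ⇒ NO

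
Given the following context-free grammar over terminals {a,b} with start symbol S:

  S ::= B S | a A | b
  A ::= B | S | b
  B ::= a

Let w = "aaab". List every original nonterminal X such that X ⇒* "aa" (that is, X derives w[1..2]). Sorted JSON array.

Convert to CNF:
  S -> B S | T0 A | b
  A -> B S | T0 A | a | b
  B -> a
  T0 -> a

Fill CYK table bottom-up (cells [i..j] with 1 ≤ i ≤ j ≤ 2 only):
  cell(1,1) a: {A,B,T0}  orig:{A,B}
  cell(2,2) a: {A,B,T0}  orig:{A,B}
  cell(1,2) aa: {A,S}

Original NTs in T[1,2] deriving "aa": ["A", "S"]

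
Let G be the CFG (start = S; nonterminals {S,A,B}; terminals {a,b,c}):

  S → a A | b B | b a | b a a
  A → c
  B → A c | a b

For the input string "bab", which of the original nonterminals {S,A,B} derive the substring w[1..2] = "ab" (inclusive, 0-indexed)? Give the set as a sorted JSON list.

CNF form of G:
  S -> T1 A | T2 B | T2 T1 | T2 X3
  A -> c
  B -> A T0 | T1 T2
  T0 -> c
  T1 -> a
  T2 -> b
  X3 -> T1 T1

Fill CYK table bottom-up, restricted to cells inside w[1..2]:
  T[1,1] 'a' = {T1}  orig:{}
  T[2,2] 'b' = {T2}  orig:{}
  T[1,2] 'ab' = {B}

Original NTs in T[1,2] deriving "ab": ["B"]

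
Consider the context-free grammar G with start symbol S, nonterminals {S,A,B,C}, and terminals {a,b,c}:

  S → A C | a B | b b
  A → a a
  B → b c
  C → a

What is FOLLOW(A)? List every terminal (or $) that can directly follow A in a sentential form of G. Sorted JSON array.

Compute FIRST by fixpoint:
pass 1:
  A via A→a a: +{a}
  B via B→b c: +{b}
  C via C→a: +{a}
  S via S→A C: +{a}
  S via S→b b: +{b}
  FIRST(S)={a,b}  FIRST(A)={a}  FIRST(B)={b}  FIRST(C)={a}
pass 2: — fixpoint
  FIRST(S)={a,b}  FIRST(A)={a}  FIRST(B)={b}  FIRST(C)={a}

Compute FOLLOW by fixpoint:
initialize: $ ∈ FOLLOW(S)
iter 1:
  S→A C: FOLLOW(A) ⊇ FIRST(C) = {a}; new: +{a}
  S→A C: FOLLOW(C) ⊇ FOLLOW(S) ⊇ {$}; new: +{$}
  S→a B: FOLLOW(B) ⊇ FOLLOW(S) ⊇ {$}; new: +{$}
  FOLLOW[S]={$}  FOLLOW[A]={a}  FOLLOW[B]={$}  FOLLOW[C]={$}
iter 2: (no change)
  FOLLOW[S]={$}  FOLLOW[A]={a}  FOLLOW[B]={$}  FOLLOW[C]={$}

FOLLOW(A) = ["a"]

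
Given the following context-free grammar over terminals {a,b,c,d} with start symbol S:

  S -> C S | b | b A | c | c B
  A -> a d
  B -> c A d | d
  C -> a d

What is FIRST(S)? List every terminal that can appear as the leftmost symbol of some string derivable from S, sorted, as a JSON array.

FIRST iteration:
pass 1:
  A via A→a d: +{a}
  B via B→c A d: +{c}
  B via B→d: +{d}
  C via C→a d: +{a}
  S via S→C S: +{a}
  S via S→b: +{b}
  S via S→c: +{c}
  FIRST(S)={a,b,c}  FIRST(A)={a}  FIRST(B)={c,d}  FIRST(C)={a}
pass 2: (no change)
  FIRST(S)={a,b,c}  FIRST(A)={a}  FIRST(B)={c,d}  FIRST(C)={a}

FIRST(S) = ["a", "b", "c"]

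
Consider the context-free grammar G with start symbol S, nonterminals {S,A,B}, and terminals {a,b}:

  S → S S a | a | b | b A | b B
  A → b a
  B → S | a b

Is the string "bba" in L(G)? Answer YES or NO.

CNF form of G:
  S -> S X3 | T0 A | T0 B | a | b
  A -> T0 T1
  B -> S X2 | T0 A | T0 B | T1 T0 | a | b
  T0 -> b
  T1 -> a
  X2 -> S T1
  X3 -> S T1

CYK table (by increasing span):
  cell(0,0) b: {B,S,T0}  orig:{B,S}
  cell(1,1) b: {B,S,T0}  orig:{B,S}
  cell(2,2) a: {B,S,T1}  orig:{B,S}
  cell(0,1) bb: {B,S}
  cell(1,2) ba: {A,B,S,X2,X3}  orig:{A,B,S}
  cell(0,2) bba: {B,S,X2,X3}  orig:{B,S}

S ∈ T[0,2] ⇒ YES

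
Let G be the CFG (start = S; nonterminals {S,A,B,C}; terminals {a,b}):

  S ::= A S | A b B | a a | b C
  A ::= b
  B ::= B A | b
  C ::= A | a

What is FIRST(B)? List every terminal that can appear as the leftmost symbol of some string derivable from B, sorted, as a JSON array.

Compute FIRST by fixpoint:
round 1:
  A via A→b: +{b}
  B via B→b: +{b}
  C via C→A: +{b}
  C via C→a: +{a}
  S via S→A S: +{b}
  S via S→a a: +{a}
  FIRST(S)={a,b}  FIRST(A)={b}  FIRST(B)={b}  FIRST(C)={a,b}
round 2: done
  FIRST(S)={a,b}  FIRST(A)={b}  FIRST(B)={b}  FIRST(C)={a,b}

FIRST(B) = ["b"]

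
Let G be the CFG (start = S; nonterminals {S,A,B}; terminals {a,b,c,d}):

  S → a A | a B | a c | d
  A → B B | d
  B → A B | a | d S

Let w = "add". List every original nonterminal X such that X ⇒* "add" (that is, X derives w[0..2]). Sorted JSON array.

Convert to CNF:
  S -> T1 A | T1 B | T1 T2 | d
  A -> B B | d
  B -> A B | T0 S | a
  T0 -> d
  T1 -> a
  T2 -> c

Fill CYK table bottom-up — only the sub-triangle for w[0..2]:
  T[0,0] 'a' = {B,T1}  orig:{B}
  T[1,1] 'd' = {A,S,T0}  orig:{A,S}
  T[2,2] 'd' = {A,S,T0}  orig:{A,S}
  T[0,1] 'ad' = {S}
  T[1,2] 'dd' = {B}
  T[0,2] 'add' = {A,S}

Original NTs in T[0,2] deriving "add": ["A", "S"]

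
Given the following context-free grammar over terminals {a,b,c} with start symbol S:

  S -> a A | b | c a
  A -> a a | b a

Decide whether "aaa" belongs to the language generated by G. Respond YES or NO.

Convert to CNF:
  S -> T0 A | T2 T0 | b
  A -> T0 T0 | T1 T0
  T0 -> a
  T1 -> b
  T2 -> c

CYK table (by increasing span):
  cell(0,0) a: {T0}  orig:{}
  cell(1,1) a: {T0}  orig:{}
  cell(2,2) a: {T0}  orig:{}
  cell(0,1) aa: {A}
  cell(1,2) aa: {A}
  cell(0,2) aaa: {S}

S ∈ T[0,2] ⇒ YES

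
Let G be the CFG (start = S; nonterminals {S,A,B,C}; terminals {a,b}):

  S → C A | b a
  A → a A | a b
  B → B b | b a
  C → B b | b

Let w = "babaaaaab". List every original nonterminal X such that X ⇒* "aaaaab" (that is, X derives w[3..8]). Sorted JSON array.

CNF form of G:
  S -> C A | T1 T0
  A -> T0 A | T0 T1
  B -> B T1 | T1 T0
  C -> B T1 | b
  T0 -> a
  T1 -> b

CYK fill, restricted to cells inside w[3..8]:
  [3..3]={T0}  "a"  orig:{}
  [4..4]={T0}  "a"  orig:{}
  [5..5]={T0}  "a"  orig:{}
  [6..6]={T0}  "a"  orig:{}
  [7..7]={T0}  "a"  orig:{}
  [8..8]={C,T1}  "b"  orig:{C}
  [3..4]=∅  "aa"
  [4..5]=∅  "aa"
  [5..6]=∅  "aa"
  [6..7]=∅  "aa"
  [7..8]={A}  "ab"
  [3..5]=∅  "aaa"
  [4..6]=∅  "aaa"
  [5..7]=∅  "aaa"
  [6..8]={A}  "aab"
  [3..6]=∅  "aaaa"
  [4..7]=∅  "aaaa"
  [5..8]={A}  "aaab"
  [3..7]=∅  "aaaaa"
  [4..8]={A}  "aaaab"
  [3..8]={A}  "aaaaab"

Original NTs in T[3,8] deriving "aaaaab": ["A"]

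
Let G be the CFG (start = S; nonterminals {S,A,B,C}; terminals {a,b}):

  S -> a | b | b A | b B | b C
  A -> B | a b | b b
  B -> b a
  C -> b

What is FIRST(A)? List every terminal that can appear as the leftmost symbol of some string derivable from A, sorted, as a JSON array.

FIRST sets, iterate to fixpoint:
pass 1:
  A via A→a b: +{a}
  A via A→b b: +{b}
  B via B→b a: +{b}
  C via C→b: +{b}
  S via S→a: +{a}
  S via S→b: +{b}
  S: {a,b}  A: {a,b}  B: {b}  C: {b}
pass 2: (no change)
  S: {a,b}  A: {a,b}  B: {b}  C: {b}

FIRST(A) = ["a", "b"]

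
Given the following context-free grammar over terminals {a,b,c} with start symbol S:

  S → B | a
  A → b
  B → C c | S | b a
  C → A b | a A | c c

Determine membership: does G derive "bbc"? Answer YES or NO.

Convert to CNF:
  S -> C T0 | T1 T2 | a
  A -> b
  B -> C T0 | T1 T2 | a
  C -> A T1 | T0 T0 | T2 A
  T0 -> c
  T1 -> b
  T2 -> a

Fill CYK table bottom-up:
  cell(0,0) b: {A,T1}  orig:{A}
  cell(1,1) b: {A,T1}  orig:{A}
  cell(2,2) c: {T0}  orig:{}
  cell(0,1) bb: {C}
  cell(1,2) bc: ∅
  cell(0,2) bbc: {B,S}

S ∈ T[0,2] ⇒ YES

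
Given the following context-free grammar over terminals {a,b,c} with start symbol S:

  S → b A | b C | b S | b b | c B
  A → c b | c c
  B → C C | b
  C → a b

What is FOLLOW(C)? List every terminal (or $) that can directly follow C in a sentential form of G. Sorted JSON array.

FIRST iteration:
iter 1:
  A via A→c b: +{c}
  B via B→b: +{b}
  C via C→a b: +{a}
  S via S→b A: +{b}
  S via S→c B: +{c}
  S: {b,c}  A: {c}  B: {b}  C: {a}
iter 2:
  B via B→C C: +{a}
  S: {b,c}  A: {c}  B: {a,b}  C: {a}
iter 3: (no change)
  S: {b,c}  A: {c}  B: {a,b}  C: {a}

Compute FOLLOW by fixpoint:
seed FOLLOW(S) with $
iter 1:
  B→C C: FOLLOW(C) ⊇ FIRST(C) = {a}; new: +{a}
  S→b A: FOLLOW(A) ⊇ FOLLOW(S) ⊇ {$}; new: +{$}
  S→b C: FOLLOW(C) ⊇ FOLLOW(S) ⊇ {$}; new: +{$}
  S→c B: FOLLOW(B) ⊇ FOLLOW(S) ⊇ {$}; new: +{$}
  FOLLOW[S]={$}  FOLLOW[A]={$}  FOLLOW[B]={$}  FOLLOW[C]={$,a}
iter 2: (stable)
  FOLLOW[S]={$}  FOLLOW[A]={$}  FOLLOW[B]={$}  FOLLOW[C]={$,a}

FOLLOW(C) = ["$", "a"]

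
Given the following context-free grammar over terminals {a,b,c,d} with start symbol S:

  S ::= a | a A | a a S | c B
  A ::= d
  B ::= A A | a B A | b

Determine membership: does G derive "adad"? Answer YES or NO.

CNF form of G:
  S -> T0 A | T0 X3 | T1 B | a
  A -> d
  B -> A A | T0 X2 | b
  T0 -> a
  T1 -> c
  X2 -> B A
  X3 -> T0 S

Fill CYK table bottom-up:
  cell(0,0) a: {S,T0}  orig:{S}
  cell(1,1) d: {A}
  cell(2,2) a: {S,T0}  orig:{S}
  cell(3,3) d: {A}
  cell(0,1) ad: {S}
  cell(1,2) da: ∅
  cell(2,3) ad: {S}
  cell(0,2) ada: ∅
  cell(1,3) dad: ∅
  cell(0,3) adad: ∅

S ∉ T[0,3] ⇒ NO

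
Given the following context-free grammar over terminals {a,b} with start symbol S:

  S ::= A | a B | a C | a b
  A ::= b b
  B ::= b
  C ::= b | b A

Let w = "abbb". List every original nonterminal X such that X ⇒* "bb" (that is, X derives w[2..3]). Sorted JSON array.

Convert to CNF:
  S -> T0 T0 | T1 B | T1 C | T1 T0
  A -> T0 T0
  B -> b
  C -> T0 A | b
  T0 -> b
  T1 -> a

Fill CYK table bottom-up — only the sub-triangle for w[2..3]:
  cell(2,2) b: {B,C,T0}  orig:{B,C}
  cell(3,3) b: {B,C,T0}  orig:{B,C}
  cell(2,3) bb: {A,S}

Original NTs in T[2,3] deriving "bb": ["A", "S"]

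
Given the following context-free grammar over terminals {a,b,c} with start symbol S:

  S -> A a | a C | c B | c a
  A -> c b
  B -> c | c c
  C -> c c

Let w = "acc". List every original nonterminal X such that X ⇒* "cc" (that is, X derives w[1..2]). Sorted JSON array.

Convert to CNF:
  S -> A T2 | T0 B | T0 T2 | T2 C
  A -> T0 T1
  B -> T0 T0 | c
  C -> T0 T0
  T0 -> c
  T1 -> b
  T2 -> a

CYK table (by increasing span) (cells [i..j] with 1 ≤ i ≤ j ≤ 2 only):
  T[1,1] 'c' = {B,T0}  orig:{B}
  T[2,2] 'c' = {B,T0}  orig:{B}
  T[1,2] 'cc' = {B,C,S}

Original NTs in T[1,2] deriving "cc": ["B", "C", "S"]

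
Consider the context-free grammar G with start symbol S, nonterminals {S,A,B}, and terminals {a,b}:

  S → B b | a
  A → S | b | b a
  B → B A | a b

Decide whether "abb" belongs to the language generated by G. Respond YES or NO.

CNF form of G:
  S -> B T0 | a
  A -> B T0 | T0 T1 | a | b
  B -> B A | T1 T0
  T0 -> b
  T1 -> a

CYK table (by increasing span):
  T[0,0] 'a' = {A,S,T1}  orig:{A,S}
  T[1,1] 'b' = {A,T0}  orig:{A}
  T[2,2] 'b' = {A,T0}  orig:{A}
  T[0,1] 'ab' = {B}
  T[1,2] 'bb' = ∅
  T[0,2] 'abb' = {A,B,S}

S ∈ T[0,2] ⇒ YES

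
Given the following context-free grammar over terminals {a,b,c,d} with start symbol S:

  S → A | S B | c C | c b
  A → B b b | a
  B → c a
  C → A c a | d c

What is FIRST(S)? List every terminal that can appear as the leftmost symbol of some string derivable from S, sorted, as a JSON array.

Compute FIRST by fixpoint:
iter 1:
  A via A→a: +{a}
  B via B→c a: +{c}
  C via C→A c a: +{a}
  C via C→d c: +{d}
  S via S→A: +{a}
  S via S→c C: +{c}
  S: {a,c}  A: {a}  B: {c}  C: {a,d}
iter 2:
  A via A→B b b: +{c}
  C via C→A c a: +{c}
  S: {a,c}  A: {a,c}  B: {c}  C: {a,c,d}
iter 3: done
  S: {a,c}  A: {a,c}  B: {c}  C: {a,c,d}

FIRST(S) = ["a", "c"]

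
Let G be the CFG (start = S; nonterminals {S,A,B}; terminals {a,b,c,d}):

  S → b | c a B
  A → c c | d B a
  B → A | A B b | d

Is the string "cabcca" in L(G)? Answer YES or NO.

Convert to CNF:
  S -> T0 X7 | b
  A -> T0 T0 | T1 X4
  B -> A X5 | T0 T0 | T1 X6 | d
  T0 -> c
  T1 -> d
  T2 -> a
  T3 -> b
  X4 -> B T2
  X5 -> B T3
  X6 -> B T2
  X7 -> T2 B

Fill CYK table bottom-up:
  cell(0,0) c: {T0}  orig:{}
  cell(1,1) a: {T2}  orig:{}
  cell(2,2) b: {S,T3}  orig:{S}
  cell(3,3) c: {T0}  orig:{}
  cell(4,4) c: {T0}  orig:{}
  cell(5,5) a: {T2}  orig:{}
  cell(0,1) ca: ∅
  cell(1,2) ab: ∅
  cell(2,3) bc: ∅
  cell(3,4) cc: {A,B}
  cell(4,5) ca: ∅
  cell(0,2) cab: ∅
  cell(1,3) abc: ∅
  cell(2,4) bcc: ∅
  cell(3,5) cca: {X4,X6}  orig:{}
  cell(0,3) cabc: ∅
  cell(1,4) abcc: ∅
  cell(2,5) bcca: ∅
  cell(0,4) cabcc: ∅
  cell(1,5) abcca: ∅
  cell(0,5) cabcca: ∅

S ∉ T[0,5] ⇒ NO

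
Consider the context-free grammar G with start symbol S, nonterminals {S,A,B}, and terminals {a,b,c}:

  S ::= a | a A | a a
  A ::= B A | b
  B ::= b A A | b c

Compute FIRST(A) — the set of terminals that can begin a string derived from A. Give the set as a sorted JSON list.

FIRST sets, iterate to fixpoint:
round 1:
  A via A→b: +{b}
  B via B→b A A: +{b}
  S via S→a: +{a}
  FIRST(S)={a}  FIRST(A)={b}  FIRST(B)={b}
round 2: (stable)
  FIRST(S)={a}  FIRST(A)={b}  FIRST(B)={b}

FIRST(A) = ["b"]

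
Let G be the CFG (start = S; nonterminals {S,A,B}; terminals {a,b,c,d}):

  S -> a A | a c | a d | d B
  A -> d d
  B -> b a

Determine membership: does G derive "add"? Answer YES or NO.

Convert to CNF:
  S -> T0 B | T2 A | T2 T0 | T2 T3
  A -> T0 T0
  B -> T1 T2
  T0 -> d
  T1 -> b
  T2 -> a
  T3 -> c

CYK table (by increasing span):
  [0..0]={T2}  "a"  orig:{}
  [1..1]={T0}  "d"  orig:{}
  [2..2]={T0}  "d"  orig:{}
  [0..1]={S}  "ad"
  [1..2]={A}  "dd"
  [0..2]={S}  "add"

S ∈ T[0,2] ⇒ YES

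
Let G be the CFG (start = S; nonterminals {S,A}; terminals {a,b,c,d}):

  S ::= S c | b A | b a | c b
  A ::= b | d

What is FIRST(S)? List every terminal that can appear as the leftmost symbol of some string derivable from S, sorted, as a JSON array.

FIRST iteration:
[1]
  A via A→b: +{b}
  A via A→d: +{d}
  S via S→b A: +{b}
  S via S→c b: +{c}
  FIRST(S)={b,c}  FIRST(A)={b,d}
[2] — fixpoint
  FIRST(S)={b,c}  FIRST(A)={b,d}

FIRST(S) = ["b", "c"]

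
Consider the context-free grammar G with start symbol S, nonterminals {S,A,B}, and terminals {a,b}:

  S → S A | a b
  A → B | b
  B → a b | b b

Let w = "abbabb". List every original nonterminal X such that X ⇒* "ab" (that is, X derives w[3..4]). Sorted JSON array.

CNF form of G:
  S -> S A | T0 T1
  A -> T0 T1 | T1 T1 | b
  B -> T0 T1 | T1 T1
  T0 -> a
  T1 -> b

Fill CYK table bottom-up — only the sub-triangle for w[3..4]:
  cell(3,3) a: {T0}  orig:{}
  cell(4,4) b: {A,T1}  orig:{A}
  cell(3,4) ab: {A,B,S}

Original NTs in T[3,4] deriving "ab": ["A", "B", "S"]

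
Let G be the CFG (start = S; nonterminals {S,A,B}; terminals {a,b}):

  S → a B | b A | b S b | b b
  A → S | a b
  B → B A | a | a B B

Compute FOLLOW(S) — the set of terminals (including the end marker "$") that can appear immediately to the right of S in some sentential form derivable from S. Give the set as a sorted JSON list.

FIRST iteration:
[1]
  A via A→a b: +{a}
  B via B→a: +{a}
  S via S→a B: +{a}
  S via S→b A: +{b}
  S: {a,b}  A: {a}  B: {a}
[2]
  A via A→S: +{b}
  S: {a,b}  A: {a,b}  B: {a}
[3] done
  S: {a,b}  A: {a,b}  B: {a}

FOLLOW sets:
FOLLOW(S) := {$}
round 1:
  B→B A: FOLLOW(B) ⊇ FIRST(A) = {a,b}; new: +{a,b}
  B→B A: FOLLOW(A) ⊇ FOLLOW(B) ⊇ {a,b}; new: +{a,b}
  S→a B: FOLLOW(B) ⊇ FOLLOW(S) ⊇ {$}; new: +{$}
  S→b A: FOLLOW(A) ⊇ FOLLOW(S) ⊇ {$}; new: +{$}
  S→b S b: FOLLOW(S) ⊇ FIRST(b) = {b}; new: +{b}
  FOLLOW(S)={$,b}  FOLLOW(A)={$,a,b}  FOLLOW(B)={$,a,b}
round 2:
  A→S: FOLLOW(S) ⊇ FOLLOW(A) ⊇ {$,a,b}; new: +{a}
  FOLLOW(S)={$,a,b}  FOLLOW(A)={$,a,b}  FOLLOW(B)={$,a,b}
round 3: — fixpoint
  FOLLOW(S)={$,a,b}  FOLLOW(A)={$,a,b}  FOLLOW(B)={$,a,b}

FOLLOW(S) = ["$", "a", "b"]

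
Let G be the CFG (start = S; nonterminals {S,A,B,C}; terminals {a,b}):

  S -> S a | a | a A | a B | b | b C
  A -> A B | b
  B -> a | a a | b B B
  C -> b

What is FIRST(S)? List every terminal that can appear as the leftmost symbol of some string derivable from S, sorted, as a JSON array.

FIRST sets, iterate to fixpoint:
round 1:
  A via A→b: +{b}
  B via B→a: +{a}
  B via B→b B B: +{b}
  C via C→b: +{b}
  S via S→a: +{a}
  S via S→b: +{b}
  S: {a,b}  A: {b}  B: {a,b}  C: {b}
round 2: — fixpoint
  S: {a,b}  A: {b}  B: {a,b}  C: {b}

FIRST(S) = ["a", "b"]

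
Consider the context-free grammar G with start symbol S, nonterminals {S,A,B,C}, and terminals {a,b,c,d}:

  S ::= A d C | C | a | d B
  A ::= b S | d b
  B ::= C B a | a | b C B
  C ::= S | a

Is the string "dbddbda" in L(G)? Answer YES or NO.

Convert to CNF:
  S -> A X6 | T1 B | a
  A -> T0 S | T1 T0
  B -> C X3 | T0 X4 | a
  C -> A X5 | T1 B | a
  T0 -> b
  T1 -> d
  T2 -> a
  X3 -> B T2
  X4 -> C B
  X5 -> T1 C
  X6 -> T1 C

Fill CYK table bottom-up:
  [0..0]={T1}  "d"  orig:{}
  [1..1]={T0}  "b"  orig:{}
  [2..2]={T1}  "d"  orig:{}
  [3..3]={T1}  "d"  orig:{}
  [4..4]={T0}  "b"  orig:{}
  [5..5]={T1}  "d"  orig:{}
  [6..6]={B,C,S,T2}  "a"  orig:{B,C,S}
  [0..1]={A}  "db"
  [1..2]=∅  "bd"
  [2..3]=∅  "dd"
  [3..4]={A}  "db"
  [4..5]=∅  "bd"
  [5..6]={C,S,X5,X6}  "da"  orig:{C,S}
  [0..2]=∅  "dbd"
  [1..3]=∅  "bdd"
  [2..4]=∅  "ddb"
  [3..5]=∅  "dbd"
  [4..6]={A}  "bda"
  [0..3]=∅  "dbdd"
  [1..4]=∅  "bddb"
  [2..5]=∅  "ddbd"
  [3..6]={C,S}  "dbda"
  [0..4]=∅  "dbddb"
  [1..5]=∅  "bddbd"
  [2..6]={X5,X6}  "ddbda"  orig:{}
  [0..5]=∅  "dbddbd"
  [1..6]=∅  "bddbda"
  [0..6]={C,S}  "dbddbda"

S ∈ T[0,6] ⇒ YES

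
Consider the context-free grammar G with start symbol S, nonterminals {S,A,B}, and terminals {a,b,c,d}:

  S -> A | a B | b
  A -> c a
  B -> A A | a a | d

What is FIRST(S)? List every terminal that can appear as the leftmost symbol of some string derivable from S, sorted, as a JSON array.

FIRST sets, iterate to fixpoint:
iter 1:
  A via A→c a: +{c}
  B via B→A A: +{c}
  B via B→a a: +{a}
  B via B→d: +{d}
  S via S→A: +{c}
  S via S→a B: +{a}
  S via S→b: +{b}
  FIRST[S]={a,b,c}  FIRST[A]={c}  FIRST[B]={a,c,d}
iter 2: done
  FIRST[S]={a,b,c}  FIRST[A]={c}  FIRST[B]={a,c,d}

FIRST(S) = ["a", "b", "c"]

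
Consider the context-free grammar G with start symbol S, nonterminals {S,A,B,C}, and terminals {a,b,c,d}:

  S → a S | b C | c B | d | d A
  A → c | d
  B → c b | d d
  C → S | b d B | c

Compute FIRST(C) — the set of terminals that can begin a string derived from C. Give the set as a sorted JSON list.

FIRST sets, iterate to fixpoint:
round 1:
  A via A→c: +{c}
  A via A→d: +{d}
  B via B→c b: +{c}
  B via B→d d: +{d}
  C via C→b d B: +{b}
  C via C→c: +{c}
  S via S→a S: +{a}
  S via S→b C: +{b}
  S via S→c B: +{c}
  S via S→d: +{d}
  FIRST[S]={a,b,c,d}  FIRST[A]={c,d}  FIRST[B]={c,d}  FIRST[C]={b,c}
round 2:
  C via C→S: +{a,d}
  FIRST[S]={a,b,c,d}  FIRST[A]={c,d}  FIRST[B]={c,d}  FIRST[C]={a,b,c,d}
round 3: — fixpoint
  FIRST[S]={a,b,c,d}  FIRST[A]={c,d}  FIRST[B]={c,d}  FIRST[C]={a,b,c,d}

FIRST(C) = ["a", "b", "c", "d"]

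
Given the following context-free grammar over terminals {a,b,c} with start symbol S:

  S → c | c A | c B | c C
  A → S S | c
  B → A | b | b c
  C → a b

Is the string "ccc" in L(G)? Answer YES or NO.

CNF form of G:
  S -> T1 A | T1 B | T1 C | c
  A -> S S | c
  B -> S S | T0 T1 | b | c
  C -> T2 T0
  T0 -> b
  T1 -> c
  T2 -> a

CYK fill:
  [0..0]={A,B,S,T1}  "c"  orig:{A,B,S}
  [1..1]={A,B,S,T1}  "c"  orig:{A,B,S}
  [2..2]={A,B,S,T1}  "c"  orig:{A,B,S}
  [0..1]={A,B,S}  "cc"
  [1..2]={A,B,S}  "cc"
  [0..2]={A,B,S}  "ccc"

S ∈ T[0,2] ⇒ YES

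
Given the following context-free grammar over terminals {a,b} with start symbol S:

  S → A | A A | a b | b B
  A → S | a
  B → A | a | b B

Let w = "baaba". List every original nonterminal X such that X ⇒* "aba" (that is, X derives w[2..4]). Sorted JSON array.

Convert to CNF:
  S -> A A | T0 T1 | T1 B | a
  A -> A A | T0 T1 | T1 B | a
  B -> A A | T0 T1 | T1 B | a
  T0 -> a
  T1 -> b

Fill CYK table bottom-up, restricted to cells inside w[2..4]:
  [2..2]={A,B,S,T0}  "a"  orig:{A,B,S}
  [3..3]={T1}  "b"  orig:{}
  [4..4]={A,B,S,T0}  "a"  orig:{A,B,S}
  [2..3]={A,B,S}  "ab"
  [3..4]={A,B,S}  "ba"
  [2..4]={A,B,S}  "aba"

Original NTs in T[2,4] deriving "aba": ["A", "B", "S"]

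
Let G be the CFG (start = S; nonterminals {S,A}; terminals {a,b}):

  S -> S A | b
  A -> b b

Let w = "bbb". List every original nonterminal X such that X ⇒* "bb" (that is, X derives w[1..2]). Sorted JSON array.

Convert to CNF:
  S -> S A | b
  A -> T0 T0
  T0 -> b

CYK fill — only the sub-triangle for w[1..2]:
  cell(1,1) b: {S,T0}  orig:{S}
  cell(2,2) b: {S,T0}  orig:{S}
  cell(1,2) bb: {A}

Original NTs in T[1,2] deriving "bb": ["A"]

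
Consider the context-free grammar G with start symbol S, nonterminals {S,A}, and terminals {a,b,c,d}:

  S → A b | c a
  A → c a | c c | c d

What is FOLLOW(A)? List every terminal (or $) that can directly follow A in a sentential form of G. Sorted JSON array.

Compute FIRST by fixpoint:
[1]
  A via A→c a: +{c}
  S via S→A b: +{c}
  FIRST(S)={c}  FIRST(A)={c}
[2] (no change)
  FIRST(S)={c}  FIRST(A)={c}

FOLLOW iteration:
initialize: $ ∈ FOLLOW(S)
round 1:
  S→A b: FOLLOW(A) ⊇ FIRST(b) = {b}; new: +{b}
  S: {$}  A: {b}
round 2: — fixpoint
  S: {$}  A: {b}

FOLLOW(A) = ["b"]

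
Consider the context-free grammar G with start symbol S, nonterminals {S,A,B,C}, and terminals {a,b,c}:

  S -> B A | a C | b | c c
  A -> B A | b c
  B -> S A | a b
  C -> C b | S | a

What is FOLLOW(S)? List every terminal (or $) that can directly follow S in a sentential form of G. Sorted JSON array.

Compute FIRST by fixpoint:
round 1:
  A via A→b c: +{b}
  B via B→a b: +{a}
  C via C→a: +{a}
  S via S→B A: +{a}
  S via S→b: +{b}
  S via S→c c: +{c}
  FIRST[S]={a,b,c}  FIRST[A]={b}  FIRST[B]={a}  FIRST[C]={a}
round 2:
  A via A→B A: +{a}
  B via B→S A: +{b,c}
  C via C→S: +{b,c}
  FIRST[S]={a,b,c}  FIRST[A]={a,b}  FIRST[B]={a,b,c}  FIRST[C]={a,b,c}
round 3:
  A via A→B A: +{c}
  FIRST[S]={a,b,c}  FIRST[A]={a,b,c}  FIRST[B]={a,b,c}  FIRST[C]={a,b,c}
round 4: (stable)
  FIRST[S]={a,b,c}  FIRST[A]={a,b,c}  FIRST[B]={a,b,c}  FIRST[C]={a,b,c}

FOLLOW iteration:
seed FOLLOW(S) with $
round 1:
  A→B A: FOLLOW(B) ⊇ FIRST(A) = {a,b,c}; new: +{a,b,c}
  B→S A: FOLLOW(S) ⊇ FIRST(A) = {a,b,c}; new: +{a,b,c}
  B→S A: FOLLOW(A) ⊇ FOLLOW(B) ⊇ {a,b,c}; new: +{a,b,c}
  C→C b: FOLLOW(C) ⊇ FIRST(b) = {b}; new: +{b}
  S→B A: FOLLOW(A) ⊇ FOLLOW(S) ⊇ {$,a,b,c}; new: +{$}
  S→a C: FOLLOW(C) ⊇ FOLLOW(S) ⊇ {$,a,b,c}; new: +{$,a,c}
  FOLLOW(S)={$,a,b,c}  FOLLOW(A)={$,a,b,c}  FOLLOW(B)={a,b,c}  FOLLOW(C)={$,a,b,c}
round 2: done
  FOLLOW(S)={$,a,b,c}  FOLLOW(A)={$,a,b,c}  FOLLOW(B)={a,b,c}  FOLLOW(C)={$,a,b,c}

FOLLOW(S) = ["$", "a", "b", "c"]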